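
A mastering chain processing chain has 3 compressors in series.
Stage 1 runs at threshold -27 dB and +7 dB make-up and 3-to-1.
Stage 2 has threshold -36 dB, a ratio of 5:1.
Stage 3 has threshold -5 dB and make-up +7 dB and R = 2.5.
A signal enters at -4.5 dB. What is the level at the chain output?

-24.3 dB

Stage 1: overshoot 22.5 dB → 22.5/3 = 7.5 dB → -19.5 dB; +7 dB make-up → -12.5 dB.
Stage 2: 23.5 dB above -36 dB, reduced 5:1 to 4.7 dB above → -31.3 dB.
Stage 3: below threshold (-31.3 ≤ -5); passes unchanged; make-up brings it to -24.3 dB.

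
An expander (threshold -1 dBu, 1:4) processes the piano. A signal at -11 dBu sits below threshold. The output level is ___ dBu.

-41 dBu

Below threshold, a 1:4 expander applies gain = (4−1)×(T − x) of attenuation.
(4−1) × 10 = 30 dB, so output = -11 − 30 = -41 dBu.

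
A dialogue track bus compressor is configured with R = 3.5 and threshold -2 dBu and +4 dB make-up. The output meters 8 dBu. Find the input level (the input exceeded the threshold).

Stripping the +4 dB make-up gives 4 dBu at the gain stage.
The compressed level sits 4 − (-2) = 6 dB over threshold.
Undo the ratio: input overshoot = 6 × 3.5 = 21 dB, giving input = 19 dBu.

19 dBu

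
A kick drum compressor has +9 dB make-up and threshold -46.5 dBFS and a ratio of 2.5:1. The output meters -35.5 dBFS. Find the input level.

Remove make-up: -35.5 − 9 = -44.5 dBFS.
Post-compression overshoot = -44.5 − (-46.5) = 2 dB.
Input overshoot = R × output overshoot = 5 dB → input = -46.5 + 5 = -41.5 dBFS.

-41.5 dBFS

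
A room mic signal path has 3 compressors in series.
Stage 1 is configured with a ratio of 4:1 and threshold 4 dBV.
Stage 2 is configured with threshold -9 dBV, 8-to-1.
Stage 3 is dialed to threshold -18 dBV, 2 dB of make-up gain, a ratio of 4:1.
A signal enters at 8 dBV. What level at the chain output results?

Stage 1: 8 dBV is 4 dB over 4 dBV; at 4:1 that becomes 1 dB over, giving 5 dBV.
Stage 2: 14 dB above -9 dBV, reduced 8:1 to 1.75 dB above → -7.25 dBV.
Stage 3: 10.75 dB above -18 dBV, reduced 4:1 to 2.6875 dB above → -15.3125 dBV; +2 dB make-up → -13.3125 dBV.

-13.3125 dBV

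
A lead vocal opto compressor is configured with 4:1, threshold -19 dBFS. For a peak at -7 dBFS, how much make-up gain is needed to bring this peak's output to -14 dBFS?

The peak compresses to -19 + 12/4 = -16 dBFS.
To reach -14 dBFS requires -14 − (-16) = 2 dB of make-up.

2 dB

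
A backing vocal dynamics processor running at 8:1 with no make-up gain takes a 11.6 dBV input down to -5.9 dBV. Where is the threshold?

-8.4 dBV

Gain reduction = 11.6 − (-5.9) = 17.5 dB; output overshoot = GR / (R − 1) = 17.5 / 7 = 2.5 dB.
Threshold = output − output overshoot = -5.9 − 2.5 = -8.4 dBV.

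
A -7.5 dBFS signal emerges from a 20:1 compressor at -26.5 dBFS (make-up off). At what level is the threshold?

-27.5 dBFS

Let T be the threshold. Output overshoot = (input overshoot)/R, so -26.5 − T = (-7.5 − T)/20.
20·(-26.5 − T) = -7.5 − T → 19·T = -530 − (-7.5) = -522.5.
T = -522.5/19 = -27.5 dBFS.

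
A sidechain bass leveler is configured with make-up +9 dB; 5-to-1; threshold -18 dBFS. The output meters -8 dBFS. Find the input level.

Before make-up, the level was -8 − 9 = -17 dBFS.
Post-compression overshoot = -17 − (-18) = 1 dB.
Undo the ratio: input overshoot = 1 × 5 = 5 dB, giving input = -13 dBFS.

-13 dBFS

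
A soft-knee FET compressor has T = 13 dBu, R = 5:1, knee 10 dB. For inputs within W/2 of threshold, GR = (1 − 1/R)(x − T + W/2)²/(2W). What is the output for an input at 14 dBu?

12.56 dBu

x − T + W/2 = 14 − 13 + 5 = 6.
GR = (1 − 1/5) × 6² / 20 = 0.8 × 36 / 20 = 1.44 dB.
Output = 14 − 1.44 = 12.56 dBu.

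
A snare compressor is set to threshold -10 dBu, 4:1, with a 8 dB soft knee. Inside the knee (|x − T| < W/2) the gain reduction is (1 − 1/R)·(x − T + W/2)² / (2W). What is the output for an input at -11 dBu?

x − T + W/2 = -11 − (-10) + 4 = 3.
GR = (1 − 1/4) × 3² / 16 = 0.75 × 9 / 16 = 0.421875 dB.
Output = -11 − 0.421875 = -11.421875 dBu.

-11.421875 dBu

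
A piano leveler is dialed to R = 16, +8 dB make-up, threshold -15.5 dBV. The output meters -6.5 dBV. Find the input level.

Remove make-up: -6.5 − 8 = -14.5 dBV.
Post-compression overshoot = -14.5 − (-15.5) = 1 dB.
Before 16:1 compression the overshoot was 1 × 16 = 16 dB, so input = -15.5 + 16 = 0.5 dBV.

0.5 dBV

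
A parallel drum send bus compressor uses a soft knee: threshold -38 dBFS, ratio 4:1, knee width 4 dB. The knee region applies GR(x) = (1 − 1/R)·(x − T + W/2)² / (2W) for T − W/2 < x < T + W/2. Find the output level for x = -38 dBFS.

-38.375 dBFS

x − T + W/2 = -38 − (-38) + 2 = 2.
GR = (1 − 1/4) × 2² / 8 = 0.75 × 4 / 8 = 0.375 dB.
Output = -38 − 0.375 = -38.375 dBFS.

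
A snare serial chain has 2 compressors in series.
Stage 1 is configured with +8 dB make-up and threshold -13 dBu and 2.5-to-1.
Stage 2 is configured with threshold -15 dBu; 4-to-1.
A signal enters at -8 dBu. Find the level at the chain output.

-12 dBu

Stage 1: -8 dBu is 5 dB over -13 dBu; at 2.5:1 that becomes 2 dB over, giving -11 dBu; +8 dB make-up → -3 dBu.
Stage 2: overshoot 12 dB → 12/4 = 3 dB → -12 dBu.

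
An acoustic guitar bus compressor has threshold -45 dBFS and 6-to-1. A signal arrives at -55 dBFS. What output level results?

-55 dBFS

-55 dBFS is 10 dB below the -45 dBFS threshold, so no gain reduction is applied.
Output = input = -55 dBFS.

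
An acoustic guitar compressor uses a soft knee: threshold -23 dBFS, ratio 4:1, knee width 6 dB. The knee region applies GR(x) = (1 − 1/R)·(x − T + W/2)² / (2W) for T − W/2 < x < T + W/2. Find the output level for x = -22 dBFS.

x − T + W/2 = -22 − (-23) + 3 = 4.
GR = (1 − 1/4) × 4² / 12 = 0.75 × 16 / 12 = 1 dB.
Output = -22 − 1 = -23 dBFS.

-23 dBFS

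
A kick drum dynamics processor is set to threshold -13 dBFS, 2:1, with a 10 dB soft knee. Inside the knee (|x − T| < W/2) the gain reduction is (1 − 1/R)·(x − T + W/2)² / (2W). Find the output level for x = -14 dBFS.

-14.4 dBFS

x − T + W/2 = -14 − (-13) + 5 = 4.
GR = (1 − 1/2) × 4² / 20 = 0.5 × 16 / 20 = 0.4 dB.
Output = -14 − 0.4 = -14.4 dBFS.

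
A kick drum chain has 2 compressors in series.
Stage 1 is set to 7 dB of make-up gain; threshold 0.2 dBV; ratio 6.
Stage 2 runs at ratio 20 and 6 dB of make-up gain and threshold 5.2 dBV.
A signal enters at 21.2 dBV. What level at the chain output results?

11.475 dBV

Stage 1: 21.2 dBV is 21 dB over 0.2 dBV; at 6:1 that becomes 3.5 dB over, giving 3.7 dBV; +7 dB make-up → 10.7 dBV.
Stage 2: 5.5 dB above 5.2 dBV, reduced 20:1 to 0.275 dB above → 5.475 dBV; +6 dB make-up → 11.475 dBV.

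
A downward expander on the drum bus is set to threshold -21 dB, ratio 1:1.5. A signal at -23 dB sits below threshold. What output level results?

The input is 2 dB below the -21 dB threshold.
A 1:1.5 expander multiplies undershoot by 1.5: 2 × 1.5 = 3 dB below threshold.
Output = -21 − 3 = -24 dB.

-24 dB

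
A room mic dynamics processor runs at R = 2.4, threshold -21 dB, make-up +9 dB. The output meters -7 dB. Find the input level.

-9 dB

Stripping the +9 dB make-up gives -16 dB at the gain stage.
Post-compression overshoot = -16 − (-21) = 5 dB.
Input overshoot = R × output overshoot = 12 dB → input = -21 + 12 = -9 dB.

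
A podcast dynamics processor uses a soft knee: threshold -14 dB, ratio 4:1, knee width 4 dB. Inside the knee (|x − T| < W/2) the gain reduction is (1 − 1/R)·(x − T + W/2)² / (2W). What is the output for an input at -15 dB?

x − T + W/2 = -15 − (-14) + 2 = 1.
GR = (1 − 1/4) × 1² / 8 = 0.75 × 1 / 8 = 0.09375 dB.
Output = -15 − 0.09375 = -15.09375 dB.

-15.09375 dB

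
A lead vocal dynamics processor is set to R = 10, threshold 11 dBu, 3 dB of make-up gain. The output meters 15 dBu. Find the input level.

Remove make-up: 15 − 3 = 12 dBu.
The compressed level sits 12 − 11 = 1 dB over threshold.
Input overshoot = R × output overshoot = 10 dB → input = 11 + 10 = 21 dBu.

21 dBu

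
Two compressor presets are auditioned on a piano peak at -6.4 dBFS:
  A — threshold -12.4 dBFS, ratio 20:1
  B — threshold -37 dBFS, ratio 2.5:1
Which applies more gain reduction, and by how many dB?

A: overshoot 6 dB → output overshoot 0.3 dB → GR 5.7 dB.
B: overshoot 30.6 dB → output overshoot 12.24 dB → GR 18.36 dB.
B applies 12.66 dB more gain reduction.

B, by 12.66 dB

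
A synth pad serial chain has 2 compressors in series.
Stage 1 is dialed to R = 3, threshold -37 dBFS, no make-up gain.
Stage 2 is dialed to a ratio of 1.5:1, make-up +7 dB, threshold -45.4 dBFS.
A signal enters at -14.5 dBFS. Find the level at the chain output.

Stage 1: -14.5 dBFS is 22.5 dB over -37 dBFS; at 3:1 that becomes 7.5 dB over, giving -29.5 dBFS.
Stage 2: 15.9 dB above -45.4 dBFS, reduced 1.5:1 to 10.6 dB above → -34.8 dBFS; +7 dB make-up → -27.8 dBFS.

-27.8 dBFS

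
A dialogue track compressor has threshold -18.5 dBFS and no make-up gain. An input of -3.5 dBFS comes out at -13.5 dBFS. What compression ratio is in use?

Input overshoot = -3.5 − (-18.5) = 15 dB; output overshoot = -13.5 − (-18.5) = 5 dB.
Ratio = 15 / 5 = 3.

3:1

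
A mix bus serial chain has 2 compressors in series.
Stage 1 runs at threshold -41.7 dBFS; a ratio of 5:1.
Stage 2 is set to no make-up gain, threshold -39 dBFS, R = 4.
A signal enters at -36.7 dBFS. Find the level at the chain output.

-40.7 dBFS

Stage 1: 5 dB above -41.7 dBFS, reduced 5:1 to 1 dB above → -40.7 dBFS.
Stage 2: -40.7 dBFS ≤ -39 dBFS, so stage 2 doesn't engage; output -40.7 dBFS.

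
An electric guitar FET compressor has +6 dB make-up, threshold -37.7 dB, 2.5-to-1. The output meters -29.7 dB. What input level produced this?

-32.7 dB

Remove make-up: -29.7 − 6 = -35.7 dB.
The compressed level sits -35.7 − (-37.7) = 2 dB over threshold.
Undo the ratio: input overshoot = 2 × 2.5 = 5 dB, giving input = -32.7 dB.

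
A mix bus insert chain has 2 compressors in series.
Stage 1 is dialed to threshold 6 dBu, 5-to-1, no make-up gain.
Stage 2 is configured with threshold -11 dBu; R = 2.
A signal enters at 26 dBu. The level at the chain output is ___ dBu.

Stage 1: 26 dBu is 20 dB over 6 dBu; at 5:1 that becomes 4 dB over, giving 10 dBu.
Stage 2: 10 dBu is 21 dB over -11 dBu; at 2:1 that becomes 10.5 dB over, giving -0.5 dBu.

-0.5 dBu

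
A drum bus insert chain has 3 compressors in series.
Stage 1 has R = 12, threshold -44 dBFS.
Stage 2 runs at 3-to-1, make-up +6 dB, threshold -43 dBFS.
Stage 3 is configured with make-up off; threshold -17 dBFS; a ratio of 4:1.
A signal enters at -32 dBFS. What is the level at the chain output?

Stage 1: overshoot 12 dB → 12/12 = 1 dB → -43 dBFS.
Stage 2: -43 dBFS ≤ -43 dBFS, so stage 2 doesn't engage; make-up brings it to -37 dBFS.
Stage 3: below threshold (-37 ≤ -17); passes unchanged; output -37 dBFS.

-37 dBFS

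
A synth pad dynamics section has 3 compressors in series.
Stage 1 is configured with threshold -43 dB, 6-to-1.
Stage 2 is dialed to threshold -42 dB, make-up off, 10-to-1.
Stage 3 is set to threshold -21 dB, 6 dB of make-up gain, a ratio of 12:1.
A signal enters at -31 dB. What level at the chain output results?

Stage 1: -31 dB is 12 dB over -43 dB; at 6:1 that becomes 2 dB over, giving -41 dB.
Stage 2: 1 dB above -42 dB, reduced 10:1 to 0.1 dB above → -41.9 dB.
Stage 3: -41.9 dB ≤ -21 dB, so stage 3 doesn't engage; make-up brings it to -35.9 dB.

-35.9 dB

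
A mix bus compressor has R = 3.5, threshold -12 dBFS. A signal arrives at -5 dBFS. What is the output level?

The input is 7 dB above the -12 dBFS threshold.
3.5:1 compression reduces that to 7/3.5 = 2 dB over.
That puts the output at -10 dBFS.

-10 dBFS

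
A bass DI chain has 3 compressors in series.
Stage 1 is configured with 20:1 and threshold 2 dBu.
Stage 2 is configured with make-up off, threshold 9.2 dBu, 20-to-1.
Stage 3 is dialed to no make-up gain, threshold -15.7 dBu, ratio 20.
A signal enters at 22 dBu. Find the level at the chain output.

-14.765 dBu

Stage 1: 22 dBu is 20 dB over 2 dBu; at 20:1 that becomes 1 dB over, giving 3 dBu.
Stage 2: 3 dBu is at or below the 9.2 dBu threshold — no compression; output 3 dBu.
Stage 3: 18.7 dB above -15.7 dBu, reduced 20:1 to 0.935 dB above → -14.765 dBu.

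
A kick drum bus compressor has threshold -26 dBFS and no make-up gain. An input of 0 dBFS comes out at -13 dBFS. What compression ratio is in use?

2:1

Input overshoot = 0 − (-26) = 26 dB; output overshoot = -13 − (-26) = 13 dB.
Ratio = 26 / 13 = 2.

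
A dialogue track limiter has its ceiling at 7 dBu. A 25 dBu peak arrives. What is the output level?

The limiter clamps the peak to its 7 dBu ceiling.

7 dBu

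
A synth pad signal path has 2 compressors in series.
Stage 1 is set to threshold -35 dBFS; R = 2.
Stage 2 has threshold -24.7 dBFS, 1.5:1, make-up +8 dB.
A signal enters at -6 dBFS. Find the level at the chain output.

Stage 1: 29 dB above -35 dBFS, reduced 2:1 to 14.5 dB above → -20.5 dBFS.
Stage 2: overshoot 4.2 dB → 4.2/1.5 = 2.8 dB → -21.9 dBFS; +8 dB make-up → -13.9 dBFS.

-13.9 dBFS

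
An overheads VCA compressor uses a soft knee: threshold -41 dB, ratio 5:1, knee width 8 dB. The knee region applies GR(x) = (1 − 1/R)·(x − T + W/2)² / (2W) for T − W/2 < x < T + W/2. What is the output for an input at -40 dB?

-41.25 dB

x − T + W/2 = -40 − (-41) + 4 = 5.
GR = (1 − 1/5) × 5² / 16 = 0.8 × 25 / 16 = 1.25 dB.
Output = -40 − 1.25 = -41.25 dB.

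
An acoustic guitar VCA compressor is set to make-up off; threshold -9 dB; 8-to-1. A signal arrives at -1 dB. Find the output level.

-8 dB

The input is 8 dB above the -9 dB threshold.
The 8 dB excess becomes 1 dB after 8:1 reduction.
Output = -9 + 1 = -8 dB.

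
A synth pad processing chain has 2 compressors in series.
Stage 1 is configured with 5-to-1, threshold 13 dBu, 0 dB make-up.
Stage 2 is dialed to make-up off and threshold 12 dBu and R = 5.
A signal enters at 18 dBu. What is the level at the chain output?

Stage 1: overshoot 5 dB → 5/5 = 1 dB → 14 dBu.
Stage 2: 2 dB above 12 dBu, reduced 5:1 to 0.4 dB above → 12.4 dBu.

12.4 dBu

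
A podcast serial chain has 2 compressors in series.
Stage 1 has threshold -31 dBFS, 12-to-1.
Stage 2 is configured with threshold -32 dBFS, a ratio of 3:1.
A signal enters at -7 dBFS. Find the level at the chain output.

Stage 1: -7 dBFS is 24 dB over -31 dBFS; at 12:1 that becomes 2 dB over, giving -29 dBFS.
Stage 2: -29 dBFS is 3 dB over -32 dBFS; at 3:1 that becomes 1 dB over, giving -31 dBFS.

-31 dBFS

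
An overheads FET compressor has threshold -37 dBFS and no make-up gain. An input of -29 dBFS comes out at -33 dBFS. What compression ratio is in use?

Input overshoot = -29 − (-37) = 8 dB; output overshoot = -33 − (-37) = 4 dB.
Ratio = 8 / 4 = 2.

2:1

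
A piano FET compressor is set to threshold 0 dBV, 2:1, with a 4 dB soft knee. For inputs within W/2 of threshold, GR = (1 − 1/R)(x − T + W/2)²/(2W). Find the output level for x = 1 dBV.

x − T + W/2 = 1 − 0 + 2 = 3.
GR = (1 − 1/2) × 3² / 8 = 0.5 × 9 / 8 = 0.5625 dB.
Output = 1 − 0.5625 = 0.4375 dBV.

0.4375 dBV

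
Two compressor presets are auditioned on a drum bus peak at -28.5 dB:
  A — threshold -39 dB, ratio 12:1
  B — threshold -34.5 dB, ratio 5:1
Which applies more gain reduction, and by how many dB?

A, by 4.825 dB

A: overshoot 10.5 dB → output overshoot 0.875 dB → GR 9.625 dB.
B: overshoot 6 dB → output overshoot 1.2 dB → GR 4.8 dB.
A applies 4.825 dB more gain reduction.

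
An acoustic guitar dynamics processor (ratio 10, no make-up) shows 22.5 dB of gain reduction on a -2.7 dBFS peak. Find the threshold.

-27.7 dBFS

Input is 25 dB above T (since output overshoot × R = input overshoot: (-25.2 − T)·10 = -2.7 − T gives T = -27.7 dBFS).
Check: -27.7 + (-2.7 − (-27.7))/10 = -27.7 + 2.5 = -25.2 dBFS. ✓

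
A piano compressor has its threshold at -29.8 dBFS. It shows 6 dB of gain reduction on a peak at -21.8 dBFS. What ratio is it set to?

4:1

Input overshoot = -21.8 − (-29.8) = 8 dB.
Output overshoot = 8 − 6 = 2 dB.
Ratio = input overshoot / output overshoot = 8 / 2 = 4.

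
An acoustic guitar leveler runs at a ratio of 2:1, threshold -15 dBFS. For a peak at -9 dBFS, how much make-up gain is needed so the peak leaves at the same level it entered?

The peak compresses to -15 + 6/2 = -12 dBFS.
To reach -9 dBFS requires -9 − (-12) = 3 dB of make-up.

3 dB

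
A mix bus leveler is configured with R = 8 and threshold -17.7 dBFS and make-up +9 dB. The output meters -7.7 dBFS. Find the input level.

-9.7 dBFS

Before make-up, the level was -7.7 − 9 = -16.7 dBFS.
The compressed level sits -16.7 − (-17.7) = 1 dB over threshold.
Before 8:1 compression the overshoot was 1 × 8 = 8 dB, so input = -17.7 + 8 = -9.7 dBFS.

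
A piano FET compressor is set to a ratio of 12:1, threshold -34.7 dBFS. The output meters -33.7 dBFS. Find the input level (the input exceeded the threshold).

-22.7 dBFS

Post-compression overshoot = -33.7 − (-34.7) = 1 dB.
Input overshoot = R × output overshoot = 12 dB → input = -34.7 + 12 = -22.7 dBFS.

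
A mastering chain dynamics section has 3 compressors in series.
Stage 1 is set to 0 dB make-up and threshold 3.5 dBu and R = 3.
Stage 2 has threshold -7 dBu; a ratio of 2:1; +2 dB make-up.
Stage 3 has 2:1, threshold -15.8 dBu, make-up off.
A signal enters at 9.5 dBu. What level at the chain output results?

-7.275 dBu

Stage 1: overshoot 6 dB → 6/3 = 2 dB → 5.5 dBu.
Stage 2: 5.5 dBu is 12.5 dB over -7 dBu; at 2:1 that becomes 6.25 dB over, giving -0.75 dBu; +2 dB make-up → 1.25 dBu.
Stage 3: 1.25 dBu is 17.05 dB over -15.8 dBu; at 2:1 that becomes 8.525 dB over, giving -7.275 dBu.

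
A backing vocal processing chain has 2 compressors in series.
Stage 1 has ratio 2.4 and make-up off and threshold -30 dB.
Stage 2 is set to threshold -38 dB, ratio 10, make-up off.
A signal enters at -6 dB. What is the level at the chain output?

-36.2 dB

Stage 1: 24 dB above -30 dB, reduced 2.4:1 to 10 dB above → -20 dB.
Stage 2: 18 dB above -38 dB, reduced 10:1 to 1.8 dB above → -36.2 dB.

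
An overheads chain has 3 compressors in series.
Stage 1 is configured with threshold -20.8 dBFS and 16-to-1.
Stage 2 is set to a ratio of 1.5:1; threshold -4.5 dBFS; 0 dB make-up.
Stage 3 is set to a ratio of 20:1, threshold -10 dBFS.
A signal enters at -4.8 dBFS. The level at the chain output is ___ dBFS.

-19.8 dBFS

Stage 1: overshoot 16 dB → 16/16 = 1 dB → -19.8 dBFS.
Stage 2: -19.8 dBFS ≤ -4.5 dBFS, so stage 2 doesn't engage; output -19.8 dBFS.
Stage 3: -19.8 dBFS ≤ -10 dBFS, so stage 3 doesn't engage; output -19.8 dBFS.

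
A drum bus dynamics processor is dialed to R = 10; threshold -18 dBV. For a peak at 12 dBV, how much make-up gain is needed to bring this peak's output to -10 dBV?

The peak compresses to -18 + 30/10 = -15 dBV.
To reach -10 dBV requires -10 − (-15) = 5 dB of make-up.

5 dB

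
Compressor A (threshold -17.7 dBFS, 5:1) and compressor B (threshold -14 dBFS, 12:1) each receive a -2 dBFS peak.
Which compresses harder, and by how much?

A: GR = 15.7 − 15.7/5 = 12.56 dB.
B: GR = 12 − 12/12 = 11 dB.
Difference: 1.56 dB in favour of A.

A, by 1.56 dB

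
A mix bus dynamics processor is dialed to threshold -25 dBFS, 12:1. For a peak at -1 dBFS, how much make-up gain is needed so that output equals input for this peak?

Overshoot 24 dB → 24/12 = 2 dB after compression, so the compressed level is -25 + 2 = -23 dBFS.
Make-up = target − compressed = -1 − (-23) = 22 dB.

22 dB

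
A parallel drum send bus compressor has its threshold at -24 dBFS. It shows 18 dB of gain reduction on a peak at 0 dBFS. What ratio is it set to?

4:1

Input overshoot = 0 − (-24) = 24 dB.
Output overshoot = 24 − 18 = 6 dB.
Ratio = input overshoot / output overshoot = 24 / 6 = 4.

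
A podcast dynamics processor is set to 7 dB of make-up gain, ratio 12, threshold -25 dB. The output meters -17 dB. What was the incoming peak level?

-13 dB

Before make-up, the level was -17 − 7 = -24 dB.
That's 1 dB above the -25 dB threshold.
Before 12:1 compression the overshoot was 1 × 12 = 12 dB, so input = -25 + 12 = -13 dB.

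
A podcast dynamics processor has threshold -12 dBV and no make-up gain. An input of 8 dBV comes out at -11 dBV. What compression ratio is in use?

Input overshoot = 8 − (-12) = 20 dB; output overshoot = -11 − (-12) = 1 dB.
Ratio = 20 / 1 = 20.

20:1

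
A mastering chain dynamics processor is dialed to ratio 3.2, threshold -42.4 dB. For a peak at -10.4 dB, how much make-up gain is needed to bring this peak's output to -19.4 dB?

Without make-up, output = threshold + overshoot/3.2 = -42.4 + 10 = -32.4 dB.
Gap to target: 13 dB.

13 dB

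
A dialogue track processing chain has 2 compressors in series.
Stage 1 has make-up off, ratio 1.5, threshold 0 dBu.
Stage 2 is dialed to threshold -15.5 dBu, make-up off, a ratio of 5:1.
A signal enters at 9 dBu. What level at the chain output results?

-11.2 dBu

Stage 1: 9 dBu is 9 dB over 0 dBu; at 1.5:1 that becomes 6 dB over, giving 6 dBu.
Stage 2: 21.5 dB above -15.5 dBu, reduced 5:1 to 4.3 dB above → -11.2 dBu.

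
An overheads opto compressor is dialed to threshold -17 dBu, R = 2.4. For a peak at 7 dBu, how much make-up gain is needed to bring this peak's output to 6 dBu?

The peak compresses to -17 + 24/2.4 = -7 dBu.
To reach 6 dBu requires 6 − (-7) = 13 dB of make-up.

13 dB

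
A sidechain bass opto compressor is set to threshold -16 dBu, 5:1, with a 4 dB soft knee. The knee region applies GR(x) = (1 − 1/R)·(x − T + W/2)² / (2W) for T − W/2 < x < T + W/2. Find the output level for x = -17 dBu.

x − T + W/2 = -17 − (-16) + 2 = 1.
GR = (1 − 1/5) × 1² / 8 = 0.8 × 1 / 8 = 0.1 dB.
Output = -17 − 0.1 = -17.1 dBu.

-17.1 dBu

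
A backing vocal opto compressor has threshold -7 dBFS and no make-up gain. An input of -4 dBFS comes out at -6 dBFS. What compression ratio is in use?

Input overshoot = -4 − (-7) = 3 dB; output overshoot = -6 − (-7) = 1 dB.
Ratio = 3 / 1 = 3.

3:1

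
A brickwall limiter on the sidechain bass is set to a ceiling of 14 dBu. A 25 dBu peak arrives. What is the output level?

A brickwall limiter is an ∞:1 compressor: any input above the ceiling is clamped to 14 dBu.

14 dBu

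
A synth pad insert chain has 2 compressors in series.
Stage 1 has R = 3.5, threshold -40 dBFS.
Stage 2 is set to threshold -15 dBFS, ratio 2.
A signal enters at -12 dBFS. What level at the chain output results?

Stage 1: -12 dBFS is 28 dB over -40 dBFS; at 3.5:1 that becomes 8 dB over, giving -32 dBFS.
Stage 2: -32 dBFS is at or below the -15 dBFS threshold — no compression; output -32 dBFS.

-32 dBFS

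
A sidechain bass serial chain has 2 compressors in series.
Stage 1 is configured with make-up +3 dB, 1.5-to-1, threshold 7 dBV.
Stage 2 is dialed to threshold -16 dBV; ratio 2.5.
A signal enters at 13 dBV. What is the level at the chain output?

-4 dBV

Stage 1: 13 dBV is 6 dB over 7 dBV; at 1.5:1 that becomes 4 dB over, giving 11 dBV; +3 dB make-up → 14 dBV.
Stage 2: 30 dB above -16 dBV, reduced 2.5:1 to 12 dB above → -4 dBV.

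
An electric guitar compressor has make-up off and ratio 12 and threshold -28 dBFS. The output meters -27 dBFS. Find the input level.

Post-compression overshoot = -27 − (-28) = 1 dB.
Before 12:1 compression the overshoot was 1 × 12 = 12 dB, so input = -28 + 12 = -16 dBFS.

-16 dBFS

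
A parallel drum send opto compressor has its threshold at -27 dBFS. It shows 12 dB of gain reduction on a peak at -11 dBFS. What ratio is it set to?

Input overshoot = -11 − (-27) = 16 dB.
Output overshoot = 16 − 12 = 4 dB.
Ratio = input overshoot / output overshoot = 16 / 4 = 4.

4:1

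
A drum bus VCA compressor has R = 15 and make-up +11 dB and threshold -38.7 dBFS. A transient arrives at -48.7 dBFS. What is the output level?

-37.7 dBFS

-48.7 dBFS is 10 dB below the -38.7 dBFS threshold, so no gain reduction is applied.
Make-up gain adds 11 dB: -48.7 + 11 = -37.7 dBFS.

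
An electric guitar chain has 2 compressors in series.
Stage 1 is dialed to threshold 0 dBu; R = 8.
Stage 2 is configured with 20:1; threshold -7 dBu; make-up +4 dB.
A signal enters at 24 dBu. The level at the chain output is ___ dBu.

Stage 1: overshoot 24 dB → 24/8 = 3 dB → 3 dBu.
Stage 2: 10 dB above -7 dBu, reduced 20:1 to 0.5 dB above → -6.5 dBu; +4 dB make-up → -2.5 dBu.

-2.5 dBu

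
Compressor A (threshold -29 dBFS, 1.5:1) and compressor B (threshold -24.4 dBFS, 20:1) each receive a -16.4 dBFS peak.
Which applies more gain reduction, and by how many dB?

A: 12.6 dB over, compressed to 8.4 dB over, so 4.2 dB of GR.
B: 8 dB over, compressed to 0.4 dB over, so 7.6 dB of GR.
B applies 3.4 dB more gain reduction.

B, by 3.4 dB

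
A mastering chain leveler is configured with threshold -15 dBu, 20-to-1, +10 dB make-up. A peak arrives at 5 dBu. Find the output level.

-4 dBu

5 dBu sits 20 dB over threshold.
The 20 dB excess becomes 1 dB after 20:1 reduction.
Output = -15 + 1 = -14 dBu; make-up adds 10 dB, giving -4 dBu.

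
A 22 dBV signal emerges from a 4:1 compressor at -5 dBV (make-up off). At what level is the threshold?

-14 dBV

Input is 36 dB above T (since output overshoot × R = input overshoot: (-5 − T)·4 = 22 − T gives T = -14 dBV).
Check: -14 + (22 − (-14))/4 = -14 + 9 = -5 dBV. ✓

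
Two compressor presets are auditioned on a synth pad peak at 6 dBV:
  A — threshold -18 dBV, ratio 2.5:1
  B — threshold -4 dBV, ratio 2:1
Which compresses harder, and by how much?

A: 24 dB over, compressed to 9.6 dB over, so 14.4 dB of GR.
B: 10 dB over, compressed to 5 dB over, so 5 dB of GR.
A applies 9.4 dB more gain reduction.

A, by 9.4 dB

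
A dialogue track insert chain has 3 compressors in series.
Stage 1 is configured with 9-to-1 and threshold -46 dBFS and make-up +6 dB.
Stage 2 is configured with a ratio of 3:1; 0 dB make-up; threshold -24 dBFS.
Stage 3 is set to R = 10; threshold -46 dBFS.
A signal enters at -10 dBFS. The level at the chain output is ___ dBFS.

-45 dBFS

Stage 1: overshoot 36 dB → 36/9 = 4 dB → -42 dBFS; +6 dB make-up → -36 dBFS.
Stage 2: below threshold (-36 ≤ -24); passes unchanged; output -36 dBFS.
Stage 3: -36 dBFS is 10 dB over -46 dBFS; at 10:1 that becomes 1 dB over, giving -45 dBFS.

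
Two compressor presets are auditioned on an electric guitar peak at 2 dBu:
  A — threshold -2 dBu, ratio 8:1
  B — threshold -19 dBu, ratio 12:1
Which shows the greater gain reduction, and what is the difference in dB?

B, by 15.75 dB

A: GR = 4 − 4/8 = 3.5 dB.
B: GR = 21 − 21/12 = 19.25 dB.
Difference: 15.75 dB in favour of B.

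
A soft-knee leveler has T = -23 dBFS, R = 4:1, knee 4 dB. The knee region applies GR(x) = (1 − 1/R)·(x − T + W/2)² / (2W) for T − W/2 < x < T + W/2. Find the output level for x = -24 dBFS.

-24.09375 dBFS

x − T + W/2 = -24 − (-23) + 2 = 1.
GR = (1 − 1/4) × 1² / 8 = 0.75 × 1 / 8 = 0.09375 dB.
Output = -24 − 0.09375 = -24.09375 dBFS.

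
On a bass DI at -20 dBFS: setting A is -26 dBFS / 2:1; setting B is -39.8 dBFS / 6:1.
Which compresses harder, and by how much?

B, by 13.5 dB

A: overshoot 6 dB → output overshoot 3 dB → GR 3 dB.
B: overshoot 19.8 dB → output overshoot 3.3 dB → GR 16.5 dB.
B reduces 13.5 dB more.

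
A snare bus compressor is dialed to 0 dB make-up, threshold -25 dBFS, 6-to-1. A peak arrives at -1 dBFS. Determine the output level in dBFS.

-21 dBFS

Overshoot: -1 − (-25) = 24 dB.
At 6:1 the overshoot is divided by 6, leaving 4 dB above threshold.
Output = -25 + 4 = -21 dBFS.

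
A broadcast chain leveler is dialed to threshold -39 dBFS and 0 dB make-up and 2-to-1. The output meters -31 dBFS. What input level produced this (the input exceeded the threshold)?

-23 dBFS

That's 8 dB above the -39 dBFS threshold.
Before 2:1 compression the overshoot was 8 × 2 = 16 dB, so input = -39 + 16 = -23 dBFS.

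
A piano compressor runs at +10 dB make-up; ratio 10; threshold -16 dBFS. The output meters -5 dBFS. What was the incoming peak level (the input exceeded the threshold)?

Stripping the +10 dB make-up gives -15 dBFS at the gain stage.
Post-compression overshoot = -15 − (-16) = 1 dB.
Before 10:1 compression the overshoot was 1 × 10 = 10 dB, so input = -16 + 10 = -6 dBFS.

-6 dBFS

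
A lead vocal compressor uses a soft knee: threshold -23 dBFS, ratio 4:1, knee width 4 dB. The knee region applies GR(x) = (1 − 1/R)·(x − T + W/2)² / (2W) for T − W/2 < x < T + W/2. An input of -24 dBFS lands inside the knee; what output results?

-24.09375 dBFS

x − T + W/2 = -24 − (-23) + 2 = 1.
GR = (1 − 1/4) × 1² / 8 = 0.75 × 1 / 8 = 0.09375 dB.
Output = -24 − 0.09375 = -24.09375 dBFS.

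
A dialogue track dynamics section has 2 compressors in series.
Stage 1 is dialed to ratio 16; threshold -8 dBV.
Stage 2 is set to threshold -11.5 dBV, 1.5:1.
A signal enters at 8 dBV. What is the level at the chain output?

-8.5 dBV

Stage 1: overshoot 16 dB → 16/16 = 1 dB → -7 dBV.
Stage 2: overshoot 4.5 dB → 4.5/1.5 = 3 dB → -8.5 dBV.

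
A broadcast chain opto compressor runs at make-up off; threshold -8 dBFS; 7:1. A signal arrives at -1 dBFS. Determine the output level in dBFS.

-7 dBFS

The input is 7 dB above the -8 dBFS threshold.
The 7 dB excess becomes 1 dB after 7:1 reduction.
Output = -8 + 1 = -7 dBFS.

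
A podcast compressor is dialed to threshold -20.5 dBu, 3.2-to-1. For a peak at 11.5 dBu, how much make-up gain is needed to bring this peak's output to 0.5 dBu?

Overshoot 32 dB → 32/3.2 = 10 dB after compression, so the compressed level is -20.5 + 10 = -10.5 dBu.
Make-up = target − compressed = 0.5 − (-10.5) = 11 dB.

11 dB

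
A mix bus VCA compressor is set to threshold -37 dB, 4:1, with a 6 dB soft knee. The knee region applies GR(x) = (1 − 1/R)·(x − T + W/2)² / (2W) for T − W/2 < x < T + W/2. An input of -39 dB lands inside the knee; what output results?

-39.0625 dB

x − T + W/2 = -39 − (-37) + 3 = 1.
GR = (1 − 1/4) × 1² / 12 = 0.75 × 1 / 12 = 0.0625 dB.
Output = -39 − 0.0625 = -39.0625 dB.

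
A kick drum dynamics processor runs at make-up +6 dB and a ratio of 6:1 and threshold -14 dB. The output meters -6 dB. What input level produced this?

Stripping the +6 dB make-up gives -12 dB at the gain stage.
That's 2 dB above the -14 dB threshold.
Input overshoot = R × output overshoot = 12 dB → input = -14 + 12 = -2 dB.

-2 dB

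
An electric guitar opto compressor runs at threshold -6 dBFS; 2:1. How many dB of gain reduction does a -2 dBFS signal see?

2 dB

-2 dBFS exceeds the threshold by 4 dB.
A 2:1 ratio leaves 2 dB of that excess.
Gain reduction = 4 − 2 = 2 dB.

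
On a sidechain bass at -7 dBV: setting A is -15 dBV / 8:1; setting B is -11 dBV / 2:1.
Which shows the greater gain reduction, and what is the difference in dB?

A: 8 dB over, compressed to 1 dB over, so 7 dB of GR.
B: 4 dB over, compressed to 2 dB over, so 2 dB of GR.
A reduces 5 dB more.

A, by 5 dB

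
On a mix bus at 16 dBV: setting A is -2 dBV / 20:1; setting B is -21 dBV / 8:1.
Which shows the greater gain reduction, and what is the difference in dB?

A: overshoot 18 dB → output overshoot 0.9 dB → GR 17.1 dB.
B: overshoot 37 dB → output overshoot 4.625 dB → GR 32.375 dB.
B reduces 15.275 dB more.

B, by 15.275 dB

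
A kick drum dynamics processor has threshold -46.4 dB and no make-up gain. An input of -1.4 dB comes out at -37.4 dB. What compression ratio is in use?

5:1

Input overshoot = -1.4 − (-46.4) = 45 dB; output overshoot = -37.4 − (-46.4) = 9 dB.
Ratio = 45 / 9 = 5.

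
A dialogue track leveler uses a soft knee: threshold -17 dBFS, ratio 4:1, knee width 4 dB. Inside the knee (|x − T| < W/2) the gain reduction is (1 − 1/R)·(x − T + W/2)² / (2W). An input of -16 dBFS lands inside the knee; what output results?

-16.84375 dBFS

x − T + W/2 = -16 − (-17) + 2 = 3.
GR = (1 − 1/4) × 3² / 8 = 0.75 × 9 / 8 = 0.84375 dB.
Output = -16 − 0.84375 = -16.84375 dBFS.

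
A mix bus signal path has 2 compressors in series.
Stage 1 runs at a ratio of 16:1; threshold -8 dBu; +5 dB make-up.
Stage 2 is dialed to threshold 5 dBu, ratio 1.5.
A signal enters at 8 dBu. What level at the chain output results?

Stage 1: 8 dBu is 16 dB over -8 dBu; at 16:1 that becomes 1 dB over, giving -7 dBu; +5 dB make-up → -2 dBu.
Stage 2: below threshold (-2 ≤ 5); passes unchanged; output -2 dBu.

-2 dBu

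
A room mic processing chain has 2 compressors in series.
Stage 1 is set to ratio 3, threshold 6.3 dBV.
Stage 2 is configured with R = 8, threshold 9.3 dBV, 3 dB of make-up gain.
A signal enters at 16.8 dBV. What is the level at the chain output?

12.3625 dBV

Stage 1: 16.8 dBV is 10.5 dB over 6.3 dBV; at 3:1 that becomes 3.5 dB over, giving 9.8 dBV.
Stage 2: 9.8 dBV is 0.5 dB over 9.3 dBV; at 8:1 that becomes 0.0625 dB over, giving 9.3625 dBV; +3 dB make-up → 12.3625 dBV.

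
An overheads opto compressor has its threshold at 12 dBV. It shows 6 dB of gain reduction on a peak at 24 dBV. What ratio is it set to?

Input overshoot = 24 − 12 = 12 dB.
Output overshoot = 12 − 6 = 6 dB.
Ratio = input overshoot / output overshoot = 12 / 6 = 2.

2:1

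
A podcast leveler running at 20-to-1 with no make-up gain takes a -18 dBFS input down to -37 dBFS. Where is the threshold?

-38 dBFS

Input is 20 dB above T (since output overshoot × R = input overshoot: (-37 − T)·20 = -18 − T gives T = -38 dBFS).
Check: -38 + (-18 − (-38))/20 = -38 + 1 = -37 dBFS. ✓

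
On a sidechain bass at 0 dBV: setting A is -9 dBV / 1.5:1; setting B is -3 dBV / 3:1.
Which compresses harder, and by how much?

A: GR = 9 − 9/1.5 = 3 dB.
B: GR = 3 − 3/3 = 2 dB.
A reduces 1 dB more.

A, by 1 dB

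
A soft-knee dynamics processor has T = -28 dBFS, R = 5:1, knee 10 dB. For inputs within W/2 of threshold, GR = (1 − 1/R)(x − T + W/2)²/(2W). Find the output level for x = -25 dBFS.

x − T + W/2 = -25 − (-28) + 5 = 8.
GR = (1 − 1/5) × 8² / 20 = 0.8 × 64 / 20 = 2.56 dB.
Output = -25 − 2.56 = -27.56 dBFS.

-27.56 dBFS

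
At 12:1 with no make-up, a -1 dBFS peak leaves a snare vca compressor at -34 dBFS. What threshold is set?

Input is 36 dB above T (since output overshoot × R = input overshoot: (-34 − T)·12 = -1 − T gives T = -37 dBFS).
Check: -37 + (-1 − (-37))/12 = -37 + 3 = -34 dBFS. ✓

-37 dBFS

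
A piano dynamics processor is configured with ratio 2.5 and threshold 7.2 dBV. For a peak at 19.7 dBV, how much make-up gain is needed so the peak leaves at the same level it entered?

Without make-up, output = threshold + overshoot/2.5 = 7.2 + 5 = 12.2 dBV.
Gap to target: 7.5 dB.

7.5 dB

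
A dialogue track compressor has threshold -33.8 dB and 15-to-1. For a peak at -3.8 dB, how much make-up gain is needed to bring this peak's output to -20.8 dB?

11 dB

Without make-up, output = threshold + overshoot/15 = -33.8 + 2 = -31.8 dB.
Gap to target: 11 dB.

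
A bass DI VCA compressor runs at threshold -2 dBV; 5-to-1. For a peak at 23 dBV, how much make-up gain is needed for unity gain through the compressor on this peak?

20 dB

The peak compresses to -2 + 25/5 = 3 dBV.
To reach 23 dBV requires 23 − 3 = 20 dB of make-up.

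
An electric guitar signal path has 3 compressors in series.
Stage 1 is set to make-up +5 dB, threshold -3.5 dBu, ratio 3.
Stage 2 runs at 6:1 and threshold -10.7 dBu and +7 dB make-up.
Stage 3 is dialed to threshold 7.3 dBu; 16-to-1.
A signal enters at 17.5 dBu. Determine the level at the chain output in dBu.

-0.5 dBu

Stage 1: 17.5 dBu is 21 dB over -3.5 dBu; at 3:1 that becomes 7 dB over, giving 3.5 dBu; +5 dB make-up → 8.5 dBu.
Stage 2: overshoot 19.2 dB → 19.2/6 = 3.2 dB → -7.5 dBu; +7 dB make-up → -0.5 dBu.
Stage 3: below threshold (-0.5 ≤ 7.3); passes unchanged; output -0.5 dBu.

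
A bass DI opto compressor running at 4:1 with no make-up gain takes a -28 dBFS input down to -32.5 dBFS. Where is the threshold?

-34 dBFS

Input is 6 dB above T (since output overshoot × R = input overshoot: (-32.5 − T)·4 = -28 − T gives T = -34 dBFS).
Check: -34 + (-28 − (-34))/4 = -34 + 1.5 = -32.5 dBFS. ✓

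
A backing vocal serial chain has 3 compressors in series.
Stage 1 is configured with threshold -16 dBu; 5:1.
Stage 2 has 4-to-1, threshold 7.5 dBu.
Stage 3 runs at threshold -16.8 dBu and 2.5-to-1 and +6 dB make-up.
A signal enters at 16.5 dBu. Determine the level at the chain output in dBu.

Stage 1: 16.5 dBu is 32.5 dB over -16 dBu; at 5:1 that becomes 6.5 dB over, giving -9.5 dBu.
Stage 2: -9.5 dBu ≤ 7.5 dBu, so stage 2 doesn't engage; output -9.5 dBu.
Stage 3: overshoot 7.3 dB → 7.3/2.5 = 2.92 dB → -13.88 dBu; +6 dB make-up → -7.88 dBu.

-7.88 dBu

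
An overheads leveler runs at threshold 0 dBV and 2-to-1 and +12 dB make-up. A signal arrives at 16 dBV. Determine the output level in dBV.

The input is 16 dB above the 0 dBV threshold.
At 2:1 the overshoot is divided by 2, leaving 8 dB above threshold.
Output = 0 + 8 = 8 dBV; make-up adds 12 dB, giving 20 dBV.

20 dBV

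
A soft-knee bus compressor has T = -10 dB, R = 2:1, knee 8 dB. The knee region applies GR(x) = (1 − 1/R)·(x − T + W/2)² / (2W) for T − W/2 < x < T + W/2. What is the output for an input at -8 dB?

-9.125 dB

x − T + W/2 = -8 − (-10) + 4 = 6.
GR = (1 − 1/2) × 6² / 16 = 0.5 × 36 / 16 = 1.125 dB.
Output = -8 − 1.125 = -9.125 dB.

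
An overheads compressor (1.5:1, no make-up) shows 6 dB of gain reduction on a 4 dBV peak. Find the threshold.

-14 dBV

Let T be the threshold. Output overshoot = (input overshoot)/R, so -2 − T = (4 − T)/1.5.
1.5·(-2 − T) = 4 − T → 0.5·T = -3 − 4 = -7.
T = -7/0.5 = -14 dBV.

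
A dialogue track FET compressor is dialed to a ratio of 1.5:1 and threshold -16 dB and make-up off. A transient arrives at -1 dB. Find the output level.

-6 dB

Overshoot: -1 − (-16) = 15 dB.
At 1.5:1 the overshoot is divided by 1.5, leaving 10 dB above threshold.
That puts the output at -6 dB.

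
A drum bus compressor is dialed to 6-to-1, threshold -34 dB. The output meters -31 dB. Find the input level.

Post-compression overshoot = -31 − (-34) = 3 dB.
Input overshoot = R × output overshoot = 18 dB → input = -34 + 18 = -16 dB.

-16 dB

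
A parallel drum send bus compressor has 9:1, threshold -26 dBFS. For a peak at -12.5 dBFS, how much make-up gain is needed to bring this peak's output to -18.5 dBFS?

Without make-up, output = threshold + overshoot/9 = -26 + 1.5 = -24.5 dBFS.
Gap to target: 6 dB.

6 dB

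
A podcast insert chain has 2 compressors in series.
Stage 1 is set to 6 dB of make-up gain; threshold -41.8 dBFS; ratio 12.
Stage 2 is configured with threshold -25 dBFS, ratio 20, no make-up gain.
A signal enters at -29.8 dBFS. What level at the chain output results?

-34.8 dBFS

Stage 1: -29.8 dBFS is 12 dB over -41.8 dBFS; at 12:1 that becomes 1 dB over, giving -40.8 dBFS; +6 dB make-up → -34.8 dBFS.
Stage 2: -34.8 dBFS is at or below the -25 dBFS threshold — no compression; output -34.8 dBFS.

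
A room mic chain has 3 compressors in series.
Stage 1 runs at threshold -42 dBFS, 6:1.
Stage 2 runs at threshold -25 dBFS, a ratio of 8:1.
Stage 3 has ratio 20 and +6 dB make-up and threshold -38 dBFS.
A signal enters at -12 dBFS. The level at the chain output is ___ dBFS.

Stage 1: overshoot 30 dB → 30/6 = 5 dB → -37 dBFS.
Stage 2: -37 dBFS ≤ -25 dBFS, so stage 2 doesn't engage; output -37 dBFS.
Stage 3: -37 dBFS is 1 dB over -38 dBFS; at 20:1 that becomes 0.05 dB over, giving -37.95 dBFS; +6 dB make-up → -31.95 dBFS.

-31.95 dBFS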